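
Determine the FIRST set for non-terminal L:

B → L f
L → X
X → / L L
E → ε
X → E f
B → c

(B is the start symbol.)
To compute FIRST(L), examine every production with L on the left-hand side, reading each right-hand side left to right until a non-nullable symbol is reached.

FIRST sets of the other non-terminals involved (by the same procedure, iterated to a fixed point):
  FIRST(X) = { '/', 'f' }

From L → X:
  - X is a non-terminal: add FIRST(X) \ {ε} = { '/', 'f' }
    X is not nullable, so stop

Collecting: FIRST(L) = { '/', 'f' }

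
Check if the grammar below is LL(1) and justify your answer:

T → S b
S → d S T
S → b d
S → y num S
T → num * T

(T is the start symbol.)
Relevant sets:
  FIRST(S) = { 'b', 'd', 'y' }

For T:
  PREDICT(T → S b) = { 'b', 'd', 'y' }
  PREDICT(T → num '*' T) = { 'num' }
For S:
  PREDICT(S → d S T) = { 'd' }
  PREDICT(S → b d) = { 'b' }
  PREDICT(S → y num S) = { 'y' }

All predict sets are disjoint. The grammar IS LL(1).

Answer: Yes, the grammar is LL(1).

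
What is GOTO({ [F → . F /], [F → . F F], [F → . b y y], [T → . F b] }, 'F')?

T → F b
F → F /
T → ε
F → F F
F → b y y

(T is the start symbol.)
{ [F → . F /], [F → . F F], [F → . b y y], [F → F . /], [F → F . F], [T → F . b] }

GOTO(I, 'F') = CLOSURE({ [A → αX.β] : [A → α.Xβ] ∈ I, X = 'F' })

Items with dot before 'F', with the dot advanced:
  [F → . F /] → [F → F . /]
  [F → . F F] → [F → F . F]
  [T → . F b] → [T → F . b]
Closure of the advanced items:
  [F → F . F] has the dot before F: add [F → . F /], [F → . F F], [F → . b y y]

GOTO = { [F → . F /], [F → . F F], [F → . b y y], [F → F . /], [F → F . F], [T → F . b] }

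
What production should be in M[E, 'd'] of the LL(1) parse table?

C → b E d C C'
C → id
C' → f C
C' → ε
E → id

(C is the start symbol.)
To find M[E, 'd'], we find productions for E where 'd' is in the predict set (PREDICT(N → α) = (FIRST(α) \ {ε}) ∪ (FOLLOW(N) if α ⇒* ε)).

E → id: PREDICT = { 'id' }

M[E, 'd'] is empty (no production applies)

Answer: Empty (error entry)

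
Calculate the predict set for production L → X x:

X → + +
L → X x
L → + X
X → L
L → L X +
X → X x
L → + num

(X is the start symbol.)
PREDICT(L → X x) = (FIRST(RHS) \ {ε}) ∪ (FOLLOW(L) if ε ∈ FIRST(RHS), i.e. RHS ⇒* ε)
FIRST(X) = { '+' }
FIRST(X x) = { '+' }
ε ∉ FIRST(X x), so FOLLOW(L) is not added.
PREDICT(L → X x) = { '+' }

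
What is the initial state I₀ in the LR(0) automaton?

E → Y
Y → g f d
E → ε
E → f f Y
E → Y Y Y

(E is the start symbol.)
{ [E → . Y Y Y], [E → . Y], [E → . f f Y], [E → .], [E' → . E], [Y → . g f d] }

First, augment the grammar with E' → E
I₀ = CLOSURE({ [E' → . E] }):
  [E' → . E] has the dot before E: add [E → . Y], [E → .], [E → . f f Y], [E → . Y Y Y]
  [E → . Y] has the dot before Y: add [Y → . g f d]
No further items can be added.

I₀ = { [E → . Y Y Y], [E → . Y], [E → . f f Y], [E → .], [E' → . E], [Y → . g f d] }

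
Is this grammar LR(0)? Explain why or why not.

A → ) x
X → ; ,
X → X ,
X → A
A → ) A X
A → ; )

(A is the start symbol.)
A grammar is LR(0) if no state in the canonical LR(0) collection has:
  - both a shift item (dot before a terminal) and a complete item (shift-reduce conflict), or
  - two or more complete items (reduce-reduce conflict; the accept item [A' → A .] counts as a complete item here).

Augment with A' → A and build the canonical LR(0) collection (I0 = CLOSURE({[A' → . A]}), then GOTO on every symbol after a dot until no new states appear). It has 12 states:
  I0: { [A → . ) A X], [A → . ) x], [A → . ; )], [A' → . A] }  — shift
  I1: { [A → ) . A X], [A → ) . x], [A → . ) A X], [A → . ) x], [A → . ; )] }  — shift
  I2: { [A → ; . )] }  — shift
  I3: { [A' → A .] }  — accept
  I4: { [A → ; ) .] }  — reduce
  I5: { [A → ) A . X], [A → . ) A X], [A → . ) x], [A → . ; )], [X → . ; ,], [X → . A], [X → . X ,] }  — shift
  I6: { [A → ) x .] }  — reduce
  I7: { [A → ; . )], [X → ; . ,] }  — shift
  I8: { [X → A .] }  — reduce
  I9: { [A → ) A X .], [X → X . ,] }  — shift, reduce
  I10: { [X → X , .] }  — reduce
  I11: { [X → ; , .] }  — reduce

Conflict in state I9:
  Shift-reduce conflict between [A → ) A X .] and [X → X . ,]
So the grammar is NOT LR(0).

Answer: No. Shift-reduce conflict between [A → ) A X .] and [X → X . ,]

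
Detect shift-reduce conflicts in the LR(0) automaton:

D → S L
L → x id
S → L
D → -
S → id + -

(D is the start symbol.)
Augment with D' → D and build the canonical LR(0) collection (I0 = CLOSURE({[D' → . D]}), then GOTO on every symbol after a dot until no new states appear). It has 11 states:
  I0: { [D → . -], [D → . S L], [D' → . D], [L → . x id], [S → . L], [S → . id + -] }  — shift
  I1: { [D → - .] }  — reduce
  I2: { [D' → D .] }  — accept
  I3: { [S → L .] }  — reduce
  I4: { [D → S . L], [L → . x id] }  — shift
  I5: { [S → id . + -] }  — shift
  I6: { [L → x . id] }  — shift
  I7: { [L → x id .] }  — reduce
  I8: { [S → id + . -] }  — shift
  I9: { [S → id + - .] }  — reduce
  I10: { [D → S L .] }  — reduce

No state contains both a complete item and a shift item.

Answer: No shift-reduce conflicts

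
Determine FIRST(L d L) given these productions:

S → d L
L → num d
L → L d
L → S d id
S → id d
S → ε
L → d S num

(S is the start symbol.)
FIRST sets of the non-terminals involved (from the grammar, by fixed-point iteration):
  FIRST(L) = { 'd', 'id', 'num' }

To compute FIRST(L d L), process the symbols left to right:
Symbol L is a non-terminal. Add FIRST(L) \ {ε} = { 'd', 'id', 'num' }
L is not nullable (ε ∉ FIRST(L)), so stop here.
FIRST(L d L) = { 'd', 'id', 'num' }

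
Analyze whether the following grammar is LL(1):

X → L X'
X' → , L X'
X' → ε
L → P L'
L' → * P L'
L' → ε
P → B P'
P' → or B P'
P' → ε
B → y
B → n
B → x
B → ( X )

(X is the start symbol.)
Relevant sets:
  FOLLOW(X') = { $, ')' }
  FOLLOW(L') = { $, ')', ',' }
  FOLLOW(P') = { $, ')', '*', ',' }

For X':
  PREDICT(X' → ',' L X') = { ',' }
  PREDICT(X' → ε) = { $, ')' }
For L':
  PREDICT(L' → '*' P L') = { '*' }
  PREDICT(L' → ε) = { $, ')', ',' }
For P':
  PREDICT(P' → or B P') = { 'or' }
  PREDICT(P' → ε) = { $, ')', '*', ',' }
For B:
  PREDICT(B → y) = { 'y' }
  PREDICT(B → n) = { 'n' }
  PREDICT(B → x) = { 'x' }
  PREDICT(B → '(' X ')') = { '(' }
X, L, P have a single production, so nothing to check there.

All predict sets are disjoint. The grammar IS LL(1).

Answer: Yes, the grammar is LL(1).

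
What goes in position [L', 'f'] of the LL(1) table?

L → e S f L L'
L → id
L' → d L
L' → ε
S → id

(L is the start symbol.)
To find M[L', 'f'], we find productions for L' where 'f' is in the predict set (PREDICT(N → α) = (FIRST(α) \ {ε}) ∪ (FOLLOW(N) if α ⇒* ε)).

Relevant sets:
  FOLLOW(L') = { $, 'd' }

L' → d L: PREDICT = { 'd' }
L' → ε: PREDICT = { $, 'd' }

M[L', 'f'] is empty (no production applies)

Answer: Empty (error entry)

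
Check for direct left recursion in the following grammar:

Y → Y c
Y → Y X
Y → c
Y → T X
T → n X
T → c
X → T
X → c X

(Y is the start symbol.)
Yes, Y is left-recursive

Y → Y c: LEFT RECURSIVE (starts with Y)
Y → Y X: LEFT RECURSIVE (starts with Y)
Y → c: starts with c
Y → T X: starts with T
T → n X: starts with n
T → c: starts with c
X → T: starts with T
X → c X: starts with c

The grammar has direct left recursion on: Y.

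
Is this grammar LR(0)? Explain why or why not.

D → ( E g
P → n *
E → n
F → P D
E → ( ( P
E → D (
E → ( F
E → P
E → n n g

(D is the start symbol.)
No. Shift-reduce conflict between [E → n .] and [E → n . n g]

A grammar is LR(0) if no state in the canonical LR(0) collection has:
  - both a shift item (dot before a terminal) and a complete item (shift-reduce conflict), or
  - two or more complete items (reduce-reduce conflict; the accept item [D' → D .] counts as a complete item here).

Augment with D' → D and build the canonical LR(0) collection (I0 = CLOSURE({[D' → . D]}), then GOTO on every symbol after a dot until no new states appear). It has 18 states:
  I0: { [D → . ( E g], [D' → . D] }  — shift
  I1: { [D → ( . E g], [D → . ( E g], [E → . ( ( P], [E → . ( F], [E → . D (], [E → . P], [E → . n n g], [E → . n], [P → . n *] }  — shift
  I2: { [D' → D .] }  — accept
  I3: { [D → ( . E g], [D → . ( E g], [E → ( . ( P], [E → ( . F], [E → . ( ( P], [E → . ( F], [E → . D (], [E → . P], [E → . n n g], [E → . n], [F → . P D], [P → . n *] }  — shift
  I4: { [E → D . (] }  — shift
  I5: { [D → ( E . g] }  — shift
  I6: { [E → P .] }  — reduce
  I7: { [E → n . n g], [E → n .], [P → n . *] }  — shift, reduce
  I8: { [P → n * .] }  — reduce
  I9: { [E → n n . g] }  — shift
  I10: { [E → n n g .] }  — reduce
  I11: { [D → ( E g .] }  — reduce
  I12: { [E → D ( .] }  — reduce
  I13: { [D → ( . E g], [D → . ( E g], [E → ( ( . P], [E → ( . ( P], [E → ( . F], [E → . ( ( P], [E → . ( F], [E → . D (], [E → . P], [E → . n n g], [E → . n], [F → . P D], [P → . n *] }  — shift
  I14: { [E → ( F .] }  — reduce
  I15: { [D → . ( E g], [E → P .], [F → P . D] }  — shift, reduce
  I16: { [F → P D .] }  — reduce
  I17: { [D → . ( E g], [E → ( ( P .], [E → P .], [F → P . D] }  — shift, 2 reduces

Conflict in state I7:
  Shift-reduce conflict between [E → n .] and [E → n . n g]
So the grammar is NOT LR(0).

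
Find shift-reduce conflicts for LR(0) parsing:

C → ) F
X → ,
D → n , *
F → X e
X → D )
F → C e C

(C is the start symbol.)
Augment with C' → C and build the canonical LR(0) collection (I0 = CLOSURE({[C' → . C]}), then GOTO on every symbol after a dot until no new states appear). It has 15 states:
  I0: { [C → . ) F], [C' → . C] }  — shift
  I1: { [C → ) . F], [C → . ) F], [D → . n , *], [F → . C e C], [F → . X e], [X → . ,], [X → . D )] }  — shift
  I2: { [C' → C .] }  — accept
  I3: { [X → , .] }  — reduce
  I4: { [F → C . e C] }  — shift
  I5: { [X → D . )] }  — shift
  I6: { [C → ) F .] }  — reduce
  I7: { [F → X . e] }  — shift
  I8: { [D → n . , *] }  — shift
  I9: { [D → n , . *] }  — shift
  I10: { [D → n , * .] }  — reduce
  I11: { [F → X e .] }  — reduce
  I12: { [X → D ) .] }  — reduce
  I13: { [C → . ) F], [F → C e . C] }  — shift
  I14: { [F → C e C .] }  — reduce

No state contains both a complete item and a shift item.

Answer: No shift-reduce conflicts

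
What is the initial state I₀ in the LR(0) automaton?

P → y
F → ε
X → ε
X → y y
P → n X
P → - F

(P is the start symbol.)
First, augment the grammar with P' → P
I₀ = CLOSURE({ [P' → . P] }):
  [P' → . P] has the dot before P: add [P → . y], [P → . n X], [P → . - F]
No further items can be added.

I₀ = { [P → . - F], [P → . n X], [P → . y], [P' → . P] }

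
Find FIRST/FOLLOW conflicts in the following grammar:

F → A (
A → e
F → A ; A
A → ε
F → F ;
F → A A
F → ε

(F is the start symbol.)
A FIRST/FOLLOW conflict occurs when a non-terminal N has a nullable alternative N → β (β ⇒* ε) and another alternative N → α with FIRST(α) ∩ FOLLOW(N) ≠ ∅: on such a lookahead the parser cannot decide between expanding α and letting N vanish via β.

Nullable non-terminals: A, F.
FIRST sets used below: FIRST(A) = { 'e', ε }, FIRST(F) = { '(', ';', 'e', ε }

A: nullable alternative(s) A → ε; FOLLOW(A) = { $, '(', ';', 'e' }
  A → e: FIRST \ {ε} = { 'e' } — overlaps FOLLOW(A) on { 'e' }: CONFLICT
  A → ε: FIRST \ {ε} = { } — this is the only nullable alternative, skip

F: nullable alternative(s) F → A A, F → ε; FOLLOW(F) = { $, ';' }
  F → A (: FIRST \ {ε} = { '(', 'e' } — disjoint from FOLLOW(F)
  F → A ; A: FIRST \ {ε} = { ';', 'e' } — overlaps FOLLOW(F) on { ';' }: CONFLICT
  F → F ;: FIRST \ {ε} = { '(', ';', 'e' } — overlaps FOLLOW(F) on { ';' }: CONFLICT
  F → A A: FIRST \ {ε} = { 'e' } — disjoint from FOLLOW(F)
  F → ε: FIRST \ {ε} = { } — disjoint from FOLLOW(F)

So the grammar has 3 FIRST/FOLLOW conflicts (marked CONFLICT above).

Answer: Yes. F → A ';' A with FOLLOW(F) on { ';' }; F → F ';' with FOLLOW(F) on { ';' }; A → e with FOLLOW(A) on { 'e' }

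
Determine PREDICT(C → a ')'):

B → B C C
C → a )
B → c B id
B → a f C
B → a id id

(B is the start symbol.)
PREDICT(C → a ')') = (FIRST(RHS) \ {ε}) ∪ (FOLLOW(C) if ε ∈ FIRST(RHS), i.e. RHS ⇒* ε)
FIRST(a ')') = { 'a' }
ε ∉ FIRST(a ')'), so FOLLOW(C) is not added.
PREDICT(C → a ')') = { 'a' }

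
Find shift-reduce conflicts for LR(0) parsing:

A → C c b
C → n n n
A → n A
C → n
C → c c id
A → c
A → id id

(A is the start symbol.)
A shift-reduce conflict occurs when an LR(0) state has both:
  - a complete (reduce) item [A → α .] (dot at the end), and
  - a shift item [B → β . c γ] (dot before a terminal).

Augment with A' → A and build the canonical LR(0) collection (I0 = CLOSURE({[A' → . A]}), then GOTO on every symbol after a dot until no new states appear). It has 14 states:
  I0: { [A → . C c b], [A → . c], [A → . id id], [A → . n A], [A' → . A], [C → . c c id], [C → . n n n], [C → . n] }  — shift
  I1: { [A' → A .] }  — accept
  I2: { [A → C . c b] }  — shift
  I3: { [A → c .], [C → c . c id] }  — shift, reduce
  I4: { [A → id . id] }  — shift
  I5: { [A → . C c b], [A → . c], [A → . id id], [A → . n A], [A → n . A], [C → . c c id], [C → . n n n], [C → . n], [C → n . n n], [C → n .] }  — shift, reduce
  I6: { [A → n A .] }  — reduce
  I7: { [A → . C c b], [A → . c], [A → . id id], [A → . n A], [A → n . A], [C → . c c id], [C → . n n n], [C → . n], [C → n . n n], [C → n .], [C → n n . n] }  — shift, reduce
  I8: { [A → . C c b], [A → . c], [A → . id id], [A → . n A], [A → n . A], [C → . c c id], [C → . n n n], [C → . n], [C → n . n n], [C → n .], [C → n n . n], [C → n n n .] }  — shift, 2 reduces
  I9: { [A → id id .] }  — reduce
  I10: { [C → c c . id] }  — shift
  I11: { [C → c c id .] }  — reduce
  I12: { [A → C c . b] }  — shift
  I13: { [A → C c b .] }  — reduce

I3 contains reduce item [A → c .] and shift item [C → c . c id] — shift-reduce conflict.
I5 contains reduce item [C → n .] and shift items [A → . c], [A → . id id], [A → . n A], [C → . c c id], [C → . n], [C → . n n n], [C → n . n n] — shift-reduce conflict.
I7 contains reduce item [C → n .] and shift items [A → . c], [A → . id id], [A → . n A], [C → . c c id], [C → . n], [C → . n n n], [C → n . n n], [C → n n . n] — shift-reduce conflict.
I8 contains reduce items [C → n .], [C → n n n .] and shift items [A → . c], [A → . id id], [A → . n A], [C → . c c id], [C → . n], [C → . n n n], [C → n . n n], [C → n n . n] — shift-reduce conflict.

Answer: Yes — I3: [A → c .] vs [C → c . c id]; I5: [C → n .] vs [A → . c]; I7: [C → n .] vs [A → . c]; I8: [C → n .] vs [A → . c]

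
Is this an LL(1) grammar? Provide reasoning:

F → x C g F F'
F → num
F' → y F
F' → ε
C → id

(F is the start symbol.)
A grammar is LL(1) if for each non-terminal N with multiple productions, the predict sets of those productions are pairwise disjoint, where PREDICT(N → α) = (FIRST(α) \ {ε}) ∪ (FOLLOW(N) if α ⇒* ε).

Relevant sets:
  FOLLOW(F') = { $, 'y' }

For F:
  PREDICT(F → x C g F F') = { 'x' }
  PREDICT(F → num) = { 'num' }
For F':
  PREDICT(F' → y F) = { 'y' }
  PREDICT(F' → ε) = { $, 'y' }
C has a single production, so nothing to check there.

Conflict found: Predict set conflict for F': { 'y' }
The grammar is NOT LL(1).

Answer: No. Predict set conflict for F': { 'y' }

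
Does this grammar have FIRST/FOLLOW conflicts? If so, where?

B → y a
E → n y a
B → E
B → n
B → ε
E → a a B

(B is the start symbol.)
A FIRST/FOLLOW conflict occurs when a non-terminal N has a nullable alternative N → β (β ⇒* ε) and another alternative N → α with FIRST(α) ∩ FOLLOW(N) ≠ ∅: on such a lookahead the parser cannot decide between expanding α and letting N vanish via β.

Nullable non-terminals: B.
FIRST sets used below: FIRST(E) = { 'a', 'n' }

B: nullable alternative(s) B → ε; FOLLOW(B) = { $ }
  B → y a: FIRST \ {ε} = { 'y' } — disjoint from FOLLOW(B)
  B → E: FIRST \ {ε} = { 'a', 'n' } — disjoint from FOLLOW(B)
  B → n: FIRST \ {ε} = { 'n' } — disjoint from FOLLOW(B)
  B → ε: FIRST \ {ε} = { } — this is the only nullable alternative, skip

E has no nullable alternative, so no FIRST/FOLLOW check is needed there.

No FIRST/FOLLOW conflicts found.

Answer: No FIRST/FOLLOW conflicts.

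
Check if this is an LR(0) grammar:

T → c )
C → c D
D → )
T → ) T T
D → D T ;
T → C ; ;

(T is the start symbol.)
Augment with T' → T and build the canonical LR(0) collection (I0 = CLOSURE({[T' → . T]}), then GOTO on every symbol after a dot until no new states appear). It has 13 states:
  I0: { [C → . c D], [T → . ) T T], [T → . C ; ;], [T → . c )], [T' → . T] }  — shift
  I1: { [C → . c D], [T → ) . T T], [T → . ) T T], [T → . C ; ;], [T → . c )] }  — shift
  I2: { [T → C . ; ;] }  — shift
  I3: { [T' → T .] }  — accept
  I4: { [C → c . D], [D → . )], [D → . D T ;], [T → c . )] }  — shift
  I5: { [D → ) .], [T → c ) .] }  — 2 reduces
  I6: { [C → . c D], [C → c D .], [D → D . T ;], [T → . ) T T], [T → . C ; ;], [T → . c )] }  — shift, reduce
  I7: { [D → D T . ;] }  — shift
  I8: { [D → D T ; .] }  — reduce
  I9: { [T → C ; . ;] }  — shift
  I10: { [T → C ; ; .] }  — reduce
  I11: { [C → . c D], [T → ) T . T], [T → . ) T T], [T → . C ; ;], [T → . c )] }  — shift
  I12: { [T → ) T T .] }  — reduce

Conflict in state I5:
  Reduce-reduce conflict: [D → ) .] and [T → c ) .]
So the grammar is NOT LR(0).

Answer: No. Reduce-reduce conflict: [D → ) .] and [T → c ) .]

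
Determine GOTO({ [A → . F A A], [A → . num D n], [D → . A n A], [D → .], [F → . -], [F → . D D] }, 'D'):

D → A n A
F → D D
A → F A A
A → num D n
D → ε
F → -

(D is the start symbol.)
{ [A → . F A A], [A → . num D n], [D → . A n A], [D → .], [F → . -], [F → . D D], [F → D . D] }

GOTO(I, 'D') = CLOSURE({ [A → αX.β] : [A → α.Xβ] ∈ I, X = 'D' })

Items with dot before 'D', with the dot advanced:
  [F → . D D] → [F → D . D]
Closure of the advanced items:
  [F → D . D] has the dot before D: add [D → . A n A], [D → .]
  [D → . A n A] has the dot before A: add [A → . F A A], [A → . num D n]
  [A → . F A A] has the dot before F: add [F → . D D], [F → . -]

GOTO = { [A → . F A A], [A → . num D n], [D → . A n A], [D → .], [F → . -], [F → . D D], [F → D . D] }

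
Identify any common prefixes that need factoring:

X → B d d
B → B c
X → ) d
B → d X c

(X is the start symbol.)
Left-factoring is needed when two productions for the same non-terminal
share a common prefix on the right-hand side.

Productions for X:
  X → B d d
  X → ) d
Productions for B:
  B → B c
  B → d X c

No common prefixes found.

Answer: No, left-factoring is not needed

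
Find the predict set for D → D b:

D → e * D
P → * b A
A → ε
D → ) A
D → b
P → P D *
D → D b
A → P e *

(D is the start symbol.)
{ ')', 'b', 'e' }

PREDICT(D → D b) = (FIRST(RHS) \ {ε}) ∪ (FOLLOW(D) if ε ∈ FIRST(RHS), i.e. RHS ⇒* ε)
FIRST(D) = { ')', 'b', 'e' }
FIRST(D b) = { ')', 'b', 'e' }
ε ∉ FIRST(D b), so FOLLOW(D) is not added.
PREDICT(D → D b) = { ')', 'b', 'e' }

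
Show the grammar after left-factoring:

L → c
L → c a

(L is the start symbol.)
L → c L'
L' → ε
L' → a

Left-factoring transforms A → αβ₁ | αβ₂ into A → αA' and A' → β₁ | β₂
(α is the longest common prefix among the alternatives). Repeat until
no nonterminal has two alternatives with a common prefix.

Round 1: L has alternatives sharing prefix 'c'. Introduce L': L → c L'
  Add: L' → ε
  Add: L' → a

No remaining common prefixes — done.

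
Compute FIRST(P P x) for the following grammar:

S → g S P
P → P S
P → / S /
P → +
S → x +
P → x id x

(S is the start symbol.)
FIRST sets of the non-terminals involved (from the grammar, by fixed-point iteration):
  FIRST(P) = { '+', '/', 'x' }

To compute FIRST(P P x), process the symbols left to right:
Symbol P is a non-terminal. Add FIRST(P) \ {ε} = { '+', '/', 'x' }
P is not nullable (ε ∉ FIRST(P)), so stop here.
FIRST(P P x) = { '+', '/', 'x' }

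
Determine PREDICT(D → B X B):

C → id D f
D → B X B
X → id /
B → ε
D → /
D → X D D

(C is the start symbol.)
PREDICT(D → B X B) = (FIRST(RHS) \ {ε}) ∪ (FOLLOW(D) if ε ∈ FIRST(RHS), i.e. RHS ⇒* ε)
FIRST(B) = { ε }
FIRST(X) = { 'id' }
FIRST(B X B) = { 'id' }
ε ∉ FIRST(B X B), so FOLLOW(D) is not added.
PREDICT(D → B X B) = { 'id' }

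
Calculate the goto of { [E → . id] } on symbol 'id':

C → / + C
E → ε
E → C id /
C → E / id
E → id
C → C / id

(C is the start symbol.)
{ [E → id .] }

GOTO(I, 'id') = CLOSURE({ [A → αX.β] : [A → α.Xβ] ∈ I, X = 'id' })

Items with dot before 'id', with the dot advanced:
  [E → . id] → [E → id .]
Closure adds nothing (no advanced item has the dot before a non-terminal).

GOTO = { [E → id .] }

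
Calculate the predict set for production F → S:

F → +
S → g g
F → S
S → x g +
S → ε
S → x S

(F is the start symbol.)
{ $, 'g', 'x' }

PREDICT(F → S) = (FIRST(RHS) \ {ε}) ∪ (FOLLOW(F) if ε ∈ FIRST(RHS), i.e. RHS ⇒* ε)
FIRST(S) = { 'g', 'x', ε }
FIRST(S) = { 'g', 'x', ε }
ε ∈ FIRST(S) (the right-hand side is nullable), so add FOLLOW(F) = { $ }
PREDICT(F → S) = { $, 'g', 'x' }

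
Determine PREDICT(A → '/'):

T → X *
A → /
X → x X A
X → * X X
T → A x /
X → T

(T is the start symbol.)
PREDICT(A → '/') = (FIRST(RHS) \ {ε}) ∪ (FOLLOW(A) if ε ∈ FIRST(RHS), i.e. RHS ⇒* ε)
FIRST('/') = { '/' }
ε ∉ FIRST('/'), so FOLLOW(A) is not added.
PREDICT(A → '/') = { '/' }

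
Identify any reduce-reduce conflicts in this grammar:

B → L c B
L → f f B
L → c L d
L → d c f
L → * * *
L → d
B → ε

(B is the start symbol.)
Augment with B' → B and build the canonical LR(0) collection (I0 = CLOSURE({[B' → . B]}), then GOTO on every symbol after a dot until no new states appear). It has 17 states:
  I0: { [B → . L c B], [B → .], [B' → . B], [L → . * * *], [L → . c L d], [L → . d c f], [L → . d], [L → . f f B] }  — shift, reduce
  I1: { [L → * . * *] }  — shift
  I2: { [B' → B .] }  — accept
  I3: { [B → L . c B] }  — shift
  I4: { [L → . * * *], [L → . c L d], [L → . d c f], [L → . d], [L → . f f B], [L → c . L d] }  — shift
  I5: { [L → d . c f], [L → d .] }  — shift, reduce
  I6: { [L → f . f B] }  — shift
  I7: { [B → . L c B], [B → .], [L → . * * *], [L → . c L d], [L → . d c f], [L → . d], [L → . f f B], [L → f f . B] }  — shift, reduce
  I8: { [L → f f B .] }  — reduce
  I9: { [L → d c . f] }  — shift
  I10: { [L → d c f .] }  — reduce
  I11: { [L → c L . d] }  — shift
  I12: { [L → c L d .] }  — reduce
  I13: { [B → . L c B], [B → .], [B → L c . B], [L → . * * *], [L → . c L d], [L → . d c f], [L → . d], [L → . f f B] }  — shift, reduce
  I14: { [B → L c B .] }  — reduce
  I15: { [L → * * . *] }  — shift
  I16: { [L → * * * .] }  — reduce

No state contains more than one complete item.

Answer: No reduce-reduce conflicts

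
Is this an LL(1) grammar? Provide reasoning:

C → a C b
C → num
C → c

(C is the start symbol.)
A grammar is LL(1) if for each non-terminal N with multiple productions, the predict sets of those productions are pairwise disjoint, where PREDICT(N → α) = (FIRST(α) \ {ε}) ∪ (FOLLOW(N) if α ⇒* ε).

For C:
  PREDICT(C → a C b) = { 'a' }
  PREDICT(C → num) = { 'num' }
  PREDICT(C → c) = { 'c' }

All predict sets are disjoint. The grammar IS LL(1).

Answer: Yes, the grammar is LL(1).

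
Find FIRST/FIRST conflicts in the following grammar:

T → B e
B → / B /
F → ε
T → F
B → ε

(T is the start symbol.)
No FIRST/FIRST conflicts.

FIRST sets of the non-terminals at (or reachable through a nullable prefix from) the front of some alternative:
  FIRST(B) = { '/', ε }
  FIRST(F) = { ε }

Productions for T:
  T → B e: FIRST = { '/', 'e' }
  T → F: FIRST = { ε }
Productions for B:
  B → / B /: FIRST = { '/' }
  B → ε: FIRST = { ε }
F has only one production, so no FIRST/FIRST conflict is possible there.

All alternatives of each non-terminal have pairwise disjoint FIRST sets.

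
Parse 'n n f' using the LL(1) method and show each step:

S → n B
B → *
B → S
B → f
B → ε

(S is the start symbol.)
LL(1) parsing maintains a stack (initially the start symbol over $) and the input. At each step: if the stack top is a terminal, match it against the current input token; if it is a non-terminal N, replace it with the RHS of M[N, lookahead] (the unique production whose predict set contains the lookahead).

Stack is shown with the top on the left.

Stack  Input    Action
----------------------
S $    n n f $  output S → n B
n B $  n n f $  match 'n'
B $    n f $    output B → S
S $    n f $    output S → n B
n B $  n f $    match 'n'
B $    f $      output B → f
f $    f $      match 'f'
$      $        accept

The string is accepted.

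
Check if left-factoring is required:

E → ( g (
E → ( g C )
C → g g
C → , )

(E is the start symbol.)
Yes, E has productions with common prefix '( g'

Left-factoring is needed when two productions for the same non-terminal
share a common prefix on the right-hand side.

Productions for E:
  E → ( g (
  E → ( g C )
Productions for C:
  C → g g
  C → , )

Found common prefix '( g' in productions for E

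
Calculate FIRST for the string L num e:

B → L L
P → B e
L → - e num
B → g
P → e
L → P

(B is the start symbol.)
{ '-', 'e', 'g' }

FIRST sets of the non-terminals involved (from the grammar, by fixed-point iteration):
  FIRST(L) = { '-', 'e', 'g' }

To compute FIRST(L num e), process the symbols left to right:
Symbol L is a non-terminal. Add FIRST(L) \ {ε} = { '-', 'e', 'g' }
L is not nullable (ε ∉ FIRST(L)), so stop here.
FIRST(L num e) = { '-', 'e', 'g' }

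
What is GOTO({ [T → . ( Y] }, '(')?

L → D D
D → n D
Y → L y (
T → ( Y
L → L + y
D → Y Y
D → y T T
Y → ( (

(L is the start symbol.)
{ [D → . Y Y], [D → . n D], [D → . y T T], [L → . D D], [L → . L + y], [T → ( . Y], [Y → . ( (], [Y → . L y (] }

GOTO(I, '(') = CLOSURE({ [A → αX.β] : [A → α.Xβ] ∈ I, X = '(' })

Items with dot before '(', with the dot advanced:
  [T → . ( Y] → [T → ( . Y]
Closure of the advanced items:
  [T → ( . Y] has the dot before Y: add [Y → . L y (], [Y → . ( (]
  [Y → . L y (] has the dot before L: add [L → . D D], [L → . L + y]
  [L → . D D] has the dot before D: add [D → . n D], [D → . Y Y], [D → . y T T]

GOTO = { [D → . Y Y], [D → . n D], [D → . y T T], [L → . D D], [L → . L + y], [T → ( . Y], [Y → . ( (], [Y → . L y (] }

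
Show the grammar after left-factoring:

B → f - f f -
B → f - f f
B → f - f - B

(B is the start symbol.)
Left-factoring transforms A → αβ₁ | αβ₂ into A → αA' and A' → β₁ | β₂
(α is the longest common prefix among the alternatives). Repeat until
no nonterminal has two alternatives with a common prefix.

Round 1: B has alternatives sharing prefix 'f - f'. Introduce B': B → f - f B'
  Add: B' → f -
  Add: B' → f
  Add: B' → - B

Round 2: B' has alternatives sharing prefix 'f'. Introduce B'': B' → f B''
  Add: B'' → -
  Add: B'' → ε

No remaining common prefixes — done.

Resulting grammar:
B → f - f B'
B' → f B''
B'' → -
B'' → ε
B' → - B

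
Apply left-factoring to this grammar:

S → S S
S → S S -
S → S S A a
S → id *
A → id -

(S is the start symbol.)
S → S S S'
S' → ε
S' → -
S' → A a
S → id *
A → id -

Left-factoring transforms A → αβ₁ | αβ₂ into A → αA' and A' → β₁ | β₂
(α is the longest common prefix among the alternatives). Repeat until
no nonterminal has two alternatives with a common prefix.

Round 1: S has alternatives sharing prefix 'S S'. Introduce S': S → S S S'
  Add: S' → ε
  Add: S' → -
  Add: S' → A a

No remaining common prefixes — done.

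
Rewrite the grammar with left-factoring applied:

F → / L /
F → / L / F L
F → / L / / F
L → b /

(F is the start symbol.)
Left-factoring transforms A → αβ₁ | αβ₂ into A → αA' and A' → β₁ | β₂
(α is the longest common prefix among the alternatives). Repeat until
no nonterminal has two alternatives with a common prefix.

Round 1: F has alternatives sharing prefix '/ L /'. Introduce F': F → / L / F'
  Add: F' → ε
  Add: F' → F L
  Add: F' → / F

No remaining common prefixes — done.

Resulting grammar:
F → / L / F'
F' → ε
F' → F L
F' → / F
L → b /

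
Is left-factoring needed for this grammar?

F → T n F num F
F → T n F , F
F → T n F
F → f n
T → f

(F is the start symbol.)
Left-factoring is needed when two productions for the same non-terminal
share a common prefix on the right-hand side.

Productions for F:
  F → T n F num F
  F → T n F , F
  F → T n F
  F → f n

Found common prefix 'T n F' in productions for F

Answer: Yes, F has productions with common prefix 'T n F'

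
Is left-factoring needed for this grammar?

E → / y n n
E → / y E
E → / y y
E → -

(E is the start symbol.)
Yes, E has productions with common prefix '/ y'

Left-factoring is needed when two productions for the same non-terminal
share a common prefix on the right-hand side.

Productions for E:
  E → / y n n
  E → / y E
  E → / y y
  E → -

Found common prefix '/ y' in productions for E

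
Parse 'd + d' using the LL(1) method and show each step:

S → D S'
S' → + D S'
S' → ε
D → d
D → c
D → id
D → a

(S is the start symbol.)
Stack is shown with the top on the left.

Stack     Input    Action
-------------------------
S $       d + d $  output S → D S'
D S' $    d + d $  output D → d
d S' $    d + d $  match 'd'
S' $      + d $    output S' → + D S'
+ D S' $  + d $    match '+'
D S' $    d $      output D → d
d S' $    d $      match 'd'
S' $      $        output S' → ε
$         $        accept

The string is accepted.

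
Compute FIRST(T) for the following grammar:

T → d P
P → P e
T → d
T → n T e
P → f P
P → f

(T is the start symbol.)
To compute FIRST(T), examine every production with T on the left-hand side, reading each right-hand side left to right until a non-nullable symbol is reached.

From T → d P:
  - d is a terminal: add 'd' and stop
From T → d:
  - d is a terminal: add 'd' and stop
From T → n T e:
  - n is a terminal: add 'n' and stop

Collecting: FIRST(T) = { 'd', 'n' }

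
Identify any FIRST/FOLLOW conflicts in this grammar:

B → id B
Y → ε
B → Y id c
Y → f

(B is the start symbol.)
No FIRST/FOLLOW conflicts.

A FIRST/FOLLOW conflict occurs when a non-terminal N has a nullable alternative N → β (β ⇒* ε) and another alternative N → α with FIRST(α) ∩ FOLLOW(N) ≠ ∅: on such a lookahead the parser cannot decide between expanding α and letting N vanish via β.

Nullable non-terminals: Y.

Y: nullable alternative(s) Y → ε; FOLLOW(Y) = { 'id' }
  Y → ε: FIRST \ {ε} = { } — this is the only nullable alternative, skip
  Y → f: FIRST \ {ε} = { 'f' } — disjoint from FOLLOW(Y)

B has no nullable alternative, so no FIRST/FOLLOW check is needed there.

No FIRST/FOLLOW conflicts found.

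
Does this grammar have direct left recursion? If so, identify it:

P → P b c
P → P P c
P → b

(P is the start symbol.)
Direct left recursion occurs when N → N α for some non-terminal N (the right-hand side begins with the left-hand side itself).

P → P b c: LEFT RECURSIVE (starts with P)
P → P P c: LEFT RECURSIVE (starts with P)
P → b: starts with b

The grammar has direct left recursion on: P.

Answer: Yes, P is left-recursive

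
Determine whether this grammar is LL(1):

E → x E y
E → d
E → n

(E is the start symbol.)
A grammar is LL(1) if for each non-terminal N with multiple productions, the predict sets of those productions are pairwise disjoint, where PREDICT(N → α) = (FIRST(α) \ {ε}) ∪ (FOLLOW(N) if α ⇒* ε).

For E:
  PREDICT(E → x E y) = { 'x' }
  PREDICT(E → d) = { 'd' }
  PREDICT(E → n) = { 'n' }

All predict sets are disjoint. The grammar IS LL(1).

Answer: Yes, the grammar is LL(1).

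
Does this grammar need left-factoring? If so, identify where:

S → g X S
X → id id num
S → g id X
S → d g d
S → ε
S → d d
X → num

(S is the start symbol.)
Left-factoring is needed when two productions for the same non-terminal
share a common prefix on the right-hand side.

Productions for S:
  S → g X S
  S → g id X
  S → d g d
  S → ε
  S → d d
Productions for X:
  X → id id num
  X → num

Found common prefix 'g' in productions for S
Found common prefix 'd' in productions for S

Answer: Yes, S has productions with common prefix 'g'; S has productions with common prefix 'd'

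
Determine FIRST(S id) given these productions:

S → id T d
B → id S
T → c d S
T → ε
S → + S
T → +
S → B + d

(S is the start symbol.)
FIRST sets of the non-terminals involved (from the grammar, by fixed-point iteration):
  FIRST(S) = { '+', 'id' }

To compute FIRST(S id), process the symbols left to right:
Symbol S is a non-terminal. Add FIRST(S) \ {ε} = { '+', 'id' }
S is not nullable (ε ∉ FIRST(S)), so stop here.
FIRST(S id) = { '+', 'id' }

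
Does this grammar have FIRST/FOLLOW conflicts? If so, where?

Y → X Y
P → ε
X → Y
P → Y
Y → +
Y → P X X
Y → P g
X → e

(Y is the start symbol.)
Yes. P → Y with FOLLOW(P) on { '+', 'e', 'g' }

A FIRST/FOLLOW conflict occurs when a non-terminal N has a nullable alternative N → β (β ⇒* ε) and another alternative N → α with FIRST(α) ∩ FOLLOW(N) ≠ ∅: on such a lookahead the parser cannot decide between expanding α and letting N vanish via β.

Nullable non-terminals: P.
FIRST sets used below: FIRST(Y) = { '+', 'e', 'g' }

P: nullable alternative(s) P → ε; FOLLOW(P) = { '+', 'e', 'g' }
  P → ε: FIRST \ {ε} = { } — this is the only nullable alternative, skip
  P → Y: FIRST \ {ε} = { '+', 'e', 'g' } — overlaps FOLLOW(P) on { '+', 'e', 'g' }: CONFLICT

X, Y have no nullable alternative, so no FIRST/FOLLOW check is needed there.

So the grammar has 1 FIRST/FOLLOW conflict (marked CONFLICT above).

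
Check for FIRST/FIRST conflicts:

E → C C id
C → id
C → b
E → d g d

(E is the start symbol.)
No FIRST/FIRST conflicts.

A FIRST/FIRST conflict occurs when two productions N → α and N → β for the same non-terminal have FIRST(α) ∩ FIRST(β) ≠ ∅ (with ε ∈ FIRST of a nullable right-hand side, so two nullable alternatives also conflict).

FIRST sets of the non-terminals at (or reachable through a nullable prefix from) the front of some alternative:
  FIRST(C) = { 'b', 'id' }

Productions for E:
  E → C C id: FIRST = { 'b', 'id' }
  E → d g d: FIRST = { 'd' }
Productions for C:
  C → id: FIRST = { 'id' }
  C → b: FIRST = { 'b' }

All alternatives of each non-terminal have pairwise disjoint FIRST sets.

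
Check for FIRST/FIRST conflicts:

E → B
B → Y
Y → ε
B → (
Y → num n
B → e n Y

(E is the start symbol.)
No FIRST/FIRST conflicts.

A FIRST/FIRST conflict occurs when two productions N → α and N → β for the same non-terminal have FIRST(α) ∩ FIRST(β) ≠ ∅ (with ε ∈ FIRST of a nullable right-hand side, so two nullable alternatives also conflict).

FIRST sets of the non-terminals at (or reachable through a nullable prefix from) the front of some alternative:
  FIRST(Y) = { 'num', ε }

Productions for B:
  B → Y: FIRST = { 'num', ε }
  B → (: FIRST = { '(' }
  B → e n Y: FIRST = { 'e' }
Productions for Y:
  Y → ε: FIRST = { ε }
  Y → num n: FIRST = { 'num' }
E has only one production, so no FIRST/FIRST conflict is possible there.

All alternatives of each non-terminal have pairwise disjoint FIRST sets.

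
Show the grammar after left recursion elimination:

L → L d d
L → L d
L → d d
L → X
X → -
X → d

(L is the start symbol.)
L is directly left-recursive. The standard transformation for
  A → A α₁ | ... | A α_m | β₁ | ... | β_n
is
  A  → β₁ A' | ... | β_n A'
  A' → α₁ A' | ... | α_m A' | ε

L → d d becomes L → d d L'
L → X becomes L → X L'
L → L d d becomes L' → d d L'
L → L d becomes L' → d L'
Add L' → ε

Productions for other non-terminals are unchanged:
  X → -
  X → d

Resulting grammar:
L → d d L'
L → X L'
L' → d d L'
L' → d L'
L' → ε
X → -
X → d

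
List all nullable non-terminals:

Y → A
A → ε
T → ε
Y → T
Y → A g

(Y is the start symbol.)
A non-terminal is nullable if it can derive ε (the empty string): either it has an ε-production, or it has a production whose right-hand side consists entirely of nullable non-terminals.

ε-productions: A → ε, T → ε
So A, T are immediately nullable.
Y → A: every symbol on the right is nullable, so Y is nullable too.
Every non-terminal is now nullable.
Nullable = { 'A', 'T', 'Y' }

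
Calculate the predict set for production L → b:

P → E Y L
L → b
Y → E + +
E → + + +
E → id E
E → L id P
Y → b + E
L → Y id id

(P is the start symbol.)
{ 'b' }

PREDICT(L → b) = (FIRST(RHS) \ {ε}) ∪ (FOLLOW(L) if ε ∈ FIRST(RHS), i.e. RHS ⇒* ε)
FIRST(b) = { 'b' }
ε ∉ FIRST(b), so FOLLOW(L) is not added.
PREDICT(L → b) = { 'b' }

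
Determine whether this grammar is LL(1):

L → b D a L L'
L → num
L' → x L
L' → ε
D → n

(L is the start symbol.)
No. Predict set conflict for L': { 'x' }

A grammar is LL(1) if for each non-terminal N with multiple productions, the predict sets of those productions are pairwise disjoint, where PREDICT(N → α) = (FIRST(α) \ {ε}) ∪ (FOLLOW(N) if α ⇒* ε).

Relevant sets:
  FOLLOW(L') = { $, 'x' }

For L:
  PREDICT(L → b D a L L') = { 'b' }
  PREDICT(L → num) = { 'num' }
For L':
  PREDICT(L' → x L) = { 'x' }
  PREDICT(L' → ε) = { $, 'x' }
D has a single production, so nothing to check there.

Conflict found: Predict set conflict for L': { 'x' }
The grammar is NOT LL(1).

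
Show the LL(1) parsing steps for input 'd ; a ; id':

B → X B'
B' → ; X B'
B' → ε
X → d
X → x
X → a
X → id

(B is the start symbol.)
Stack is shown with the top on the left.

Stack     Input         Action
------------------------------
B $       d ; a ; id $  output B → X B'
X B' $    d ; a ; id $  output X → d
d B' $    d ; a ; id $  match 'd'
B' $      ; a ; id $    output B' → ; X B'
; X B' $  ; a ; id $    match ';'
X B' $    a ; id $      output X → a
a B' $    a ; id $      match 'a'
B' $      ; id $        output B' → ; X B'
; X B' $  ; id $        match ';'
X B' $    id $          output X → id
id B' $   id $          match 'id'
B' $      $             output B' → ε
$         $             accept

The string is accepted.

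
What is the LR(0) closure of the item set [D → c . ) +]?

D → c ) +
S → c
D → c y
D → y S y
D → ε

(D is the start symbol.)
Start with: [D → c . ) +]
The dot precedes the terminal ')', so nothing is added.

CLOSURE = { [D → c . ) +] }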